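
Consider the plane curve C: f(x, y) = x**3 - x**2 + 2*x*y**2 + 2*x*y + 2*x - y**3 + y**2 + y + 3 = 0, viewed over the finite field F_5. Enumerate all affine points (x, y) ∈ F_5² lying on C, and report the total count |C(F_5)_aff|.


Affine F_5-points: {(1, 0), (1, 1), (1, 2), (2, 1), (3, 1), (4, 2), (4, 3), (4, 4)}; count = 8.

For each of the 25 pairs (x, y) ∈ F_5², evaluate f(x, y) mod 5. Record the zeros.
  x = 0: [0↦3, 1↦4, 2↦1, 3↦3, 4↦4]  zeros at y ∈ ∅
  x = 1: [0↦0, 1↦0, 2↦0, 3↦4, 4↦1]  zeros at y ∈ {0, 1, 2}
  x = 2: [0↦1, 1↦0, 2↦3, 3↦4, 4↦2]  zeros at y ∈ {1}
  x = 3: [0↦2, 1↦0, 2↦1, 3↦4, 4↦3]  zeros at y ∈ {1}
  x = 4: [0↦4, 1↦1, 2↦0, 3↦0, 4↦0]  zeros at y ∈ {2, 3, 4}
Collecting zeros: affine points = {(1, 0), (1, 1), (1, 2), (2, 1), (3, 1), (4, 2), (4, 3), (4, 4)}.
Total count |C(F_5)_aff| = 8.


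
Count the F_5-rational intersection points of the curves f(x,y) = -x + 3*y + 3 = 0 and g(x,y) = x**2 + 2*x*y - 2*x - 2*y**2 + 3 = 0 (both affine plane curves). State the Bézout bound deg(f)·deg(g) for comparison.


Common zeros: ∅; count = 0; Bézout bound = 2.

deg(f) = 1, deg(g) = 2, so Bézout bound = 2.
Scan x ∈ F_5. For each x, list the y ∈ F_5 with f(x, y) ≡ 0 and those with g(x, y) ≡ 0 (mod 5); the common zeros in that column are the intersection.
  x = 0: f ≡ 0 at y ∈ {4}; g ≡ 0 at y ∈ {2, 3}; common: ∅.
  x = 1: f ≡ 0 at y ∈ {1}; g ≡ 0 at y ∈ {3}; common: ∅.
  x = 2: f ≡ 0 at y ∈ {3}; g ≡ 0 at y ∈ {1}; common: ∅.
  x = 3: f ≡ 0 at y ∈ {0}; g ≡ 0 at y ∈ {1, 2}; common: ∅.
  x = 4: f ≡ 0 at y ∈ {2}; g ≡ 0 at y ∈ ∅; common: ∅.
Collecting: common zeros = ∅, so the count is 0.
Comparison with the Bézout bound: 0 ≤ 2 = deg(f)·deg(g), as expected for curves with no common component (the affine F_5-count falls short of the bound because intersections may lie at infinity, over extension fields, or carry multiplicity).


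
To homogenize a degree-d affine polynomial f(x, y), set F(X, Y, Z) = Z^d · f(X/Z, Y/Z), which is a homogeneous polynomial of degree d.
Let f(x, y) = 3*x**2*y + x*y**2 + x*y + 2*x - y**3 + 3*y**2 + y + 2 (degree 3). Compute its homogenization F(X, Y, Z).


F(X, Y, Z) = 3*X**2*Y + X*Y**2 + X*Y*Z + 2*X*Z**2 - Y**3 + 3*Y**2*Z + Y*Z**2 + 2*Z**3

deg(f) = 3.
Substitute x = X/Z, y = Y/Z into f, then multiply by Z^3.
  monomial 3·x^2·y^1 ↦ 3·X^2·Y^1·Z^0.
  monomial 1·x^1·y^2 ↦ 1·X^1·Y^2·Z^0.
  monomial 1·x^1·y^1 ↦ 1·X^1·Y^1·Z^1.
  monomial 2·x^1·y^0 ↦ 2·X^1·Y^0·Z^2.
  monomial -1·x^0·y^3 ↦ -1·X^0·Y^3·Z^0.
  monomial 3·x^0·y^2 ↦ 3·X^0·Y^2·Z^1.
  monomial 1·x^0·y^1 ↦ 1·X^0·Y^1·Z^2.
  monomial 2·x^0·y^0 ↦ 2·X^0·Y^0·Z^3.
Collecting: F(X, Y, Z) = 3*X**2*Y + X*Y**2 + X*Y*Z + 2*X*Z**2 - Y**3 + 3*Y**2*Z + Y*Z**2 + 2*Z**3.


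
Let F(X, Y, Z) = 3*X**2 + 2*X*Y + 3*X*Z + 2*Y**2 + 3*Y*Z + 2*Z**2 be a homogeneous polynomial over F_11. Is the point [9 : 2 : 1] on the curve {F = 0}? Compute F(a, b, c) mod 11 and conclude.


F(9,2,1) ≡ 3 (mod 11); P is NOT on the curve.

Evaluate F(9, 2, 1) term-by-term (mod 11).
  3*X**2 ↦ 3·81·1·1 = 243
  2*X*Y ↦ 2·9·2·1 = 36
  3*X*Z ↦ 3·9·1·1 = 27
  2*Y**2 ↦ 2·1·4·1 = 8
  3*Y*Z ↦ 3·1·2·1 = 6
  2*Z**2 ↦ 2·1·1·1 = 2
Sum: F(9, 2, 1) = (243) + (36) + (27) + (8) + (6) + (2) = 322.
Reducing mod 11: 322 ≡ 3 (mod 11).
Since F(a, b, c) ≡ 3 ≠ 0 (mod 11), P does NOT lie on the curve.


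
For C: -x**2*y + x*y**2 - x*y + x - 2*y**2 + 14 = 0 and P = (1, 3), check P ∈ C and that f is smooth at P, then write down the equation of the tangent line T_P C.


Tangent line at P: x - 8*y + 23 = 0.

Step 1: f(1, 3) = 0, so P lies on C.
Step 2: partial derivatives
  f_x(x, y) = -2*x*y + y**2 - y + 1, f_y(x, y) = -x**2 + 2*x*y - x - 4*y.
  f_x(P) = 1, f_y(P) = -8 (gradient nonzero, so P is smooth).
Step 3: tangent line at P: 1·(x − 1) + -8·(y − 3) = 0.
Expanding: x - 8*y + 23 = 0.


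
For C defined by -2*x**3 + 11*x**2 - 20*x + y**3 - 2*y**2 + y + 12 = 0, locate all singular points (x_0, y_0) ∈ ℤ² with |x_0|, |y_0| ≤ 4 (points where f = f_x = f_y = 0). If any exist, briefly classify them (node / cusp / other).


Singular points: {(2, 1)}; classification: node.

Compute partial derivatives:
  f_x = -6*x**2 + 22*x - 20.
  f_y = 3*y**2 - 4*y + 1.
Scan x_0 ∈ {−4, ..., 4}. For each x_0, f_y(x_0, y) is a polynomial in y; find its integer roots y ∈ {−4, ..., 4}, then test f_x and f at those candidates.
  x = -4: f_y(-4, y) = 3*y**2 - 4*y + 1; vanishes at y ∈ {1}. (-4, 1): f_x = -204 ≠ 0.
  x = -3: f_y(-3, y) = 3*y**2 - 4*y + 1; vanishes at y ∈ {1}. (-3, 1): f_x = -140 ≠ 0.
  x = -2: f_y(-2, y) = 3*y**2 - 4*y + 1; vanishes at y ∈ {1}. (-2, 1): f_x = -88 ≠ 0.
  x = -1: f_y(-1, y) = 3*y**2 - 4*y + 1; vanishes at y ∈ {1}. (-1, 1): f_x = -48 ≠ 0.
  x = 0: f_y(0, y) = 3*y**2 - 4*y + 1; vanishes at y ∈ {1}. (0, 1): f_x = -20 ≠ 0.
  x = 1: f_y(1, y) = 3*y**2 - 4*y + 1; vanishes at y ∈ {1}. (1, 1): f_x = -4 ≠ 0.
  x = 2: f_y(2, y) = 3*y**2 - 4*y + 1; vanishes at y ∈ {1}. (2, 1): f_x = 0, f = 0 — SINGULAR.
  x = 3: f_y(3, y) = 3*y**2 - 4*y + 1; vanishes at y ∈ {1}. (3, 1): f_x = -8 ≠ 0.
  x = 4: f_y(4, y) = 3*y**2 - 4*y + 1; vanishes at y ∈ {1}. (4, 1): f_x = -28 ≠ 0.
Only singular point on the grid: (2, 1).
Classify: substitute x = 2 + u, y = 1 + v and expand: f = -2*u**3 - u**2 + v**3 + v**2.
No constant or linear terms (consistent with a singular point). Quadratic part: -u**2 + v**2. Cubic part: -2*u**3 + v**3.
The quadratic part v**2 - u**2 = (v − u)(v + u) splits into two distinct linear factors, so there are two distinct tangent lines y − 1 = ±(x − 2) — this is a node (ordinary double point).
Classification: node.


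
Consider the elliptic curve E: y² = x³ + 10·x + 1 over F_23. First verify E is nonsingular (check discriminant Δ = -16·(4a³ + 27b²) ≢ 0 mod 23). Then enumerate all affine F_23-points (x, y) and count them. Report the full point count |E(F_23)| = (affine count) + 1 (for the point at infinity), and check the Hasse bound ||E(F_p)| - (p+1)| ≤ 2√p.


Affine points = {(0, 1), (0, 22), (1, 9), (1, 14), (2, 11), (2, 12), (3, 9), (3, 14), (4, 6), (4, 17), (6, 1), (6, 22), (7, 0), (8, 8), (8, 15), (11, 4), (11, 19), (12, 3), (12, 20), (16, 5), (16, 18), (17, 1), (17, 22), (19, 9), (19, 14), (20, 6), (20, 17), (22, 6), (22, 17)}; affine count = 29; |E(F_23)| = 30.

Discriminant check: Δ ∝ 4a³ + 27b² = 4·10³ + 27·1² = 4·1000 + 27·1 ≡ 2 (mod 23). Nonzero ⇒ E is nonsingular.
For each x ∈ F_23, compute rhs = x³ + 10·x + 1 mod 23, then count y ∈ F_23 with y² ≡ rhs.
  x = 0: rhs = 1, matching y values: 1, 22 (2 points).
  x = 1: rhs = 12, matching y values: 9, 14 (2 points).
  x = 2: rhs = 6, matching y values: 11, 12 (2 points).
  x = 3: rhs = 12, matching y values: 9, 14 (2 points).
  x = 4: rhs = 13, matching y values: 6, 17 (2 points).
  x = 5: rhs = 15, matching y values: none (0 points).
  x = 6: rhs = 1, matching y values: 1, 22 (2 points).
  x = 7: rhs = 0, matching y values: 0 (1 points).
  x = 8: rhs = 18, matching y values: 8, 15 (2 points).
  x = 9: rhs = 15, matching y values: none (0 points).
  x = 10: rhs = 20, matching y values: none (0 points).
  x = 11: rhs = 16, matching y values: 4, 19 (2 points).
  x = 12: rhs = 9, matching y values: 3, 20 (2 points).
  x = 13: rhs = 5, matching y values: none (0 points).
  x = 14: rhs = 10, matching y values: none (0 points).
  x = 15: rhs = 7, matching y values: none (0 points).
  x = 16: rhs = 2, matching y values: 5, 18 (2 points).
  x = 17: rhs = 1, matching y values: 1, 22 (2 points).
  x = 18: rhs = 10, matching y values: none (0 points).
  x = 19: rhs = 12, matching y values: 9, 14 (2 points).
  x = 20: rhs = 13, matching y values: 6, 17 (2 points).
  x = 21: rhs = 19, matching y values: none (0 points).
  x = 22: rhs = 13, matching y values: 6, 17 (2 points).
Total affine count: 29.
Full point count |E(F_23)| = 29 + 1 = 30.
Hasse bound: |30 − (23+1)| = |6| = 6 ≤ 2√23 ≈ 9.5917 ✓.


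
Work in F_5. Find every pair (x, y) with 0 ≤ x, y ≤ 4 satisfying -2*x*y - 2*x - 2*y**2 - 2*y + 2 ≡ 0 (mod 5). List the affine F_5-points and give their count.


Affine F_5-points: {(0, 2), (1, 0), (1, 3), (2, 1)}; count = 4.

For each of the 25 pairs (x, y) ∈ F_5², evaluate f(x, y) mod 5. Record the zeros.
  x = 0: [0↦2, 1↦3, 2↦0, 3↦3, 4↦2]  zeros at y ∈ {2}
  x = 1: [0↦0, 1↦4, 2↦4, 3↦0, 4↦2]  zeros at y ∈ {0, 3}
  x = 2: [0↦3, 1↦0, 2↦3, 3↦2, 4↦2]  zeros at y ∈ {1}
  x = 3: [0↦1, 1↦1, 2↦2, 3↦4, 4↦2]  zeros at y ∈ ∅
  x = 4: [0↦4, 1↦2, 2↦1, 3↦1, 4↦2]  zeros at y ∈ ∅
Collecting zeros: affine points = {(0, 2), (1, 0), (1, 3), (2, 1)}.
Total count |C(F_5)_aff| = 4.


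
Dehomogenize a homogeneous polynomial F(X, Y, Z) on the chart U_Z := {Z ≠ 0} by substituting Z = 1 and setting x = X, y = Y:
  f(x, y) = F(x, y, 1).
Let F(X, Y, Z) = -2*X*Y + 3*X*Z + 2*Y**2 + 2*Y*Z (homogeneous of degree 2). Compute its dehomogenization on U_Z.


f(x, y) = -2*x*y + 3*x + 2*y**2 + 2*y

On U_Z we set Z = 1. Each monomial c·X^i·Y^j·Z^k in F becomes c·x^i·y^j·1^k = c·x^i·y^j.
Substituting Z = 1: F(X, Y, 1) = -2*x*y + 3*x + 2*y**2 + 2*y.
Note: deg(f) ≤ deg(F) = 2; strict inequality happens when F is divisible by Z (lost terms).


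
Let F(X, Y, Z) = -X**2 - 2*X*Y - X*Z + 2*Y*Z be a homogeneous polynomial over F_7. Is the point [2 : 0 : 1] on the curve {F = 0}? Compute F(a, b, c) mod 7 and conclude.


F(2,0,1) ≡ 1 (mod 7); P is NOT on the curve.

Evaluate F(2, 0, 1) term-by-term (mod 7).
  -X**2 ↦ -1·4·1·1 = -4
  -2*X*Y ↦ -2·2·0·1 = 0
  -X*Z ↦ -1·2·1·1 = -2
  2*Y*Z ↦ 2·1·0·1 = 0
Sum: F(2, 0, 1) = (-4) + (0) + (-2) + (0) = -6.
Reducing mod 7: -6 ≡ 1 (mod 7).
Since F(a, b, c) ≡ 1 ≠ 0 (mod 7), P does NOT lie on the curve.


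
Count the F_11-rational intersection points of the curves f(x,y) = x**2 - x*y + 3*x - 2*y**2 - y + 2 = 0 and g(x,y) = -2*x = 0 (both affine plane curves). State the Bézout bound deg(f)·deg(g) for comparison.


Common zeros: ∅; count = 0; Bézout bound = 2.

deg(f) = 2, deg(g) = 1, so Bézout bound = 2.
Scan x ∈ F_11. For each x, list the y ∈ F_11 with f(x, y) ≡ 0 and those with g(x, y) ≡ 0 (mod 11); the common zeros in that column are the intersection.
  x = 0: f ≡ 0 at y ∈ ∅; g ≡ 0 at y ∈ {0, 1, 2, 3, 4, 5, 6, 7, 8, 9, 10}; common: ∅.
  x = 1: f ≡ 0 at y ∈ ∅; g ≡ 0 at y ∈ ∅; common: ∅.
  x = 2: f ≡ 0 at y ∈ ∅; g ≡ 0 at y ∈ ∅; common: ∅.
  x = 3: f ≡ 0 at y ∈ {10}; g ≡ 0 at y ∈ ∅; common: ∅.
  x = 4: f ≡ 0 at y ∈ {4, 10}; g ≡ 0 at y ∈ ∅; common: ∅.
  x = 5: f ≡ 0 at y ∈ {2, 6}; g ≡ 0 at y ∈ ∅; common: ∅.
  x = 6: f ≡ 0 at y ∈ ∅; g ≡ 0 at y ∈ ∅; common: ∅.
  x = 7: f ≡ 0 at y ∈ ∅; g ≡ 0 at y ∈ ∅; common: ∅.
  x = 8: f ≡ 0 at y ∈ {4, 8}; g ≡ 0 at y ∈ ∅; common: ∅.
  x = 9: f ≡ 0 at y ∈ {0, 6}; g ≡ 0 at y ∈ ∅; common: ∅.
  x = 10: f ≡ 0 at y ∈ {0}; g ≡ 0 at y ∈ ∅; common: ∅.
Collecting: common zeros = ∅, so the count is 0.
Comparison with the Bézout bound: 0 ≤ 2 = deg(f)·deg(g), as expected for curves with no common component (the affine F_11-count falls short of the bound because intersections may lie at infinity, over extension fields, or carry multiplicity).


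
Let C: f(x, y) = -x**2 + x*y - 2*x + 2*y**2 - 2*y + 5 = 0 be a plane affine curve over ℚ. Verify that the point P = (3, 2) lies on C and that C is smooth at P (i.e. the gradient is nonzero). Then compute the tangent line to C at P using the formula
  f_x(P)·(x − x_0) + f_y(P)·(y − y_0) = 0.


Tangent line at P: -6*x + 9*y = 0.

Step 1: f(3, 2) = 0, so P lies on C.
Step 2: partial derivatives
  f_x(x, y) = -2*x + y - 2, f_y(x, y) = x + 4*y - 2.
  f_x(P) = -6, f_y(P) = 9 (gradient nonzero, so P is smooth).
Step 3: tangent line at P: -6·(x − 3) + 9·(y − 2) = 0.
Expanding: -6*x + 9*y = 0.


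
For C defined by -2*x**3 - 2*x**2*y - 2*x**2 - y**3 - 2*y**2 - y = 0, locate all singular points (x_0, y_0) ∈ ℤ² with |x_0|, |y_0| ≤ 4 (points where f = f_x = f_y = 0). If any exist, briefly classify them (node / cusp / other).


Singular points: {(0, -1)}; classification: cusp.

Compute partial derivatives:
  f_x = -6*x**2 - 4*x*y - 4*x.
  f_y = -2*x**2 - 3*y**2 - 4*y - 1.
Scan x_0 ∈ {−4, ..., 4}. For each x_0, f_y(x_0, y) is a polynomial in y; find its integer roots y ∈ {−4, ..., 4}, then test f_x and f at those candidates.
  x = -4: f_y(-4, y) = -3*y**2 - 4*y - 33; no integer root y with |y| ≤ 4.
  x = -3: f_y(-3, y) = -3*y**2 - 4*y - 19; no integer root y with |y| ≤ 4.
  x = -2: f_y(-2, y) = -3*y**2 - 4*y - 9; no integer root y with |y| ≤ 4.
  x = -1: f_y(-1, y) = -3*y**2 - 4*y - 3; no integer root y with |y| ≤ 4.
  x = 0: f_y(0, y) = -3*y**2 - 4*y - 1; vanishes at y ∈ {-1}. (0, -1): f_x = 0, f = 0 — SINGULAR.
  x = 1: f_y(1, y) = -3*y**2 - 4*y - 3; no integer root y with |y| ≤ 4.
  x = 2: f_y(2, y) = -3*y**2 - 4*y - 9; no integer root y with |y| ≤ 4.
  x = 3: f_y(3, y) = -3*y**2 - 4*y - 19; no integer root y with |y| ≤ 4.
  x = 4: f_y(4, y) = -3*y**2 - 4*y - 33; no integer root y with |y| ≤ 4.
Only singular point on the grid: (0, -1).
Classify: substitute x = 0 + u, y = -1 + v and expand: f = -2*u**3 - 2*u**2*v - v**3 + v**2.
No constant or linear terms (consistent with a singular point). Quadratic part: v**2. Cubic part: -2*u**3 - 2*u**2*v - v**3.
The quadratic part v**2 is a perfect square, so there is a single (double) tangent line v = 0, i.e. y = -1. Restricting the cubic part to that line (v = 0) leaves -2*u**3 ≠ 0, so f is not divisible by v and the branch is v² ≈ 2*u**3 to lowest order — this is a cusp.
Classification: cusp.


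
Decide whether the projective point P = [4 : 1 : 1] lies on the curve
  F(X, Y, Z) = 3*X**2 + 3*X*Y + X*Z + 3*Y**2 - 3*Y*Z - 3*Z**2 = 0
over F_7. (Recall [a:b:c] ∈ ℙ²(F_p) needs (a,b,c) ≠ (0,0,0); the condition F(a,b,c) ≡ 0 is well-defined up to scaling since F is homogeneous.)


F(4,1,1) ≡ 5 (mod 7); P is NOT on the curve.

Evaluate F(4, 1, 1) term-by-term (mod 7).
  3*X**2 ↦ 3·16·1·1 = 48
  3*X*Y ↦ 3·4·1·1 = 12
  X*Z ↦ 1·4·1·1 = 4
  3*Y**2 ↦ 3·1·1·1 = 3
  -3*Y*Z ↦ -3·1·1·1 = -3
  -3*Z**2 ↦ -3·1·1·1 = -3
Sum: F(4, 1, 1) = (48) + (12) + (4) + (3) + (-3) + (-3) = 61.
Reducing mod 7: 61 ≡ 5 (mod 7).
Since F(a, b, c) ≡ 5 ≠ 0 (mod 7), P does NOT lie on the curve.


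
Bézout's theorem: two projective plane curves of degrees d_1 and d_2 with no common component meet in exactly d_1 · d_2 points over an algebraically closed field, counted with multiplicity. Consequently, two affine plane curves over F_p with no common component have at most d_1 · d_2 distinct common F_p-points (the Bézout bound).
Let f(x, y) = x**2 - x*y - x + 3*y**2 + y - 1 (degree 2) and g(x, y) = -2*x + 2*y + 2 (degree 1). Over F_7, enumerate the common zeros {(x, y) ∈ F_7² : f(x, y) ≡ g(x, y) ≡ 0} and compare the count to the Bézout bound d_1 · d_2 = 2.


Common zeros: ∅; count = 0; Bézout bound = 2.

deg(f) = 2, deg(g) = 1, so Bézout bound = 2.
Scan x ∈ F_7. For each x, list the y ∈ F_7 with f(x, y) ≡ 0 and those with g(x, y) ≡ 0 (mod 7); the common zeros in that column are the intersection.
  x = 0: f ≡ 0 at y ∈ ∅; g ≡ 0 at y ∈ {6}; common: ∅.
  x = 1: f ≡ 0 at y ∈ ∅; g ≡ 0 at y ∈ {0}; common: ∅.
  x = 2: f ≡ 0 at y ∈ ∅; g ≡ 0 at y ∈ {1}; common: ∅.
  x = 3: f ≡ 0 at y ∈ {5}; g ≡ 0 at y ∈ {2}; common: ∅.
  x = 4: f ≡ 0 at y ∈ ∅; g ≡ 0 at y ∈ {3}; common: ∅.
  x = 5: f ≡ 0 at y ∈ ∅; g ≡ 0 at y ∈ {4}; common: ∅.
  x = 6: f ≡ 0 at y ∈ ∅; g ≡ 0 at y ∈ {5}; common: ∅.
Collecting: common zeros = ∅, so the count is 0.
Comparison with the Bézout bound: 0 ≤ 2 = deg(f)·deg(g), as expected for curves with no common component (the affine F_7-count falls short of the bound because intersections may lie at infinity, over extension fields, or carry multiplicity).


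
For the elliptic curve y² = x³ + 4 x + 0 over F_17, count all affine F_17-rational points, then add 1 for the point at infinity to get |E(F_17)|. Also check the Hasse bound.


Affine points = {(0, 0), (2, 4), (2, 13), (5, 3), (5, 14), (6, 6), (6, 11), (8, 0), (9, 0), (11, 7), (11, 10), (12, 5), (12, 12), (15, 1), (15, 16)}; affine count = 15; |E(F_17)| = 16.

Discriminant check: Δ ∝ 4a³ + 27b² = 4·4³ + 27·0² = 4·64 + 27·0 ≡ 1 (mod 17). Nonzero ⇒ E is nonsingular.
For each x ∈ F_17, compute rhs = x³ + 4·x + 0 mod 17, then count y ∈ F_17 with y² ≡ rhs.
  x = 0: rhs = 0, matching y values: 0 (1 points).
  x = 1: rhs = 5, matching y values: none (0 points).
  x = 2: rhs = 16, matching y values: 4, 13 (2 points).
  x = 3: rhs = 5, matching y values: none (0 points).
  x = 4: rhs = 12, matching y values: none (0 points).
  x = 5: rhs = 9, matching y values: 3, 14 (2 points).
  x = 6: rhs = 2, matching y values: 6, 11 (2 points).
  x = 7: rhs = 14, matching y values: none (0 points).
  x = 8: rhs = 0, matching y values: 0 (1 points).
  x = 9: rhs = 0, matching y values: 0 (1 points).
  x = 10: rhs = 3, matching y values: none (0 points).
  x = 11: rhs = 15, matching y values: 7, 10 (2 points).
  x = 12: rhs = 8, matching y values: 5, 12 (2 points).
  x = 13: rhs = 5, matching y values: none (0 points).
  x = 14: rhs = 12, matching y values: none (0 points).
  x = 15: rhs = 1, matching y values: 1, 16 (2 points).
  x = 16: rhs = 12, matching y values: none (0 points).
Total affine count: 15.
Full point count |E(F_17)| = 15 + 1 = 16.
Hasse bound: |16 − (17+1)| = |-2| = 2 ≤ 2√17 ≈ 8.2462 ✓.


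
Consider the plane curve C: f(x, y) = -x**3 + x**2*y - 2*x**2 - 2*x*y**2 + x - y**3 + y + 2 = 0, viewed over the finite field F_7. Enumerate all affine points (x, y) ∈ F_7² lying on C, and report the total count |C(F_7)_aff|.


Affine F_7-points: {(1, 0), (3, 3), (5, 0), (5, 5), (5, 6), (6, 0)}; count = 6.

For each of the 49 pairs (x, y) ∈ F_7², evaluate f(x, y) mod 7. Record the zeros.
  x = 0: [0↦2, 1↦2, 2↦3, 3↦6, 4↦5, 5↦1, 6↦2]  zeros at y ∈ ∅
  x = 1: [0↦0, 1↦6, 2↦2, 3↦3, 4↦3, 5↦3, 6↦4]  zeros at y ∈ {0}
  x = 2: [0↦2, 1↦2, 2↦2, 3↦3, 4↦6, 5↦5, 6↦1]  zeros at y ∈ ∅
  x = 3: [0↦2, 1↦5, 2↦4, 3↦0, 4↦1, 5↦1, 6↦1]  zeros at y ∈ {3}
  x = 4: [0↦1, 1↦2, 2↦2, 3↦2, 4↦3, 5↦6, 6↦5]  zeros at y ∈ ∅
  x = 5: [0↦0, 1↦1, 2↦4, 3↦3, 4↦6, 5↦0, 6↦0]  zeros at y ∈ {0, 5, 6}
  x = 6: [0↦0, 1↦3, 2↦4, 3↦4, 4↦4, 5↦5, 6↦1]  zeros at y ∈ {0}
Collecting zeros: affine points = {(1, 0), (3, 3), (5, 0), (5, 5), (5, 6), (6, 0)}.
Total count |C(F_7)_aff| = 6.


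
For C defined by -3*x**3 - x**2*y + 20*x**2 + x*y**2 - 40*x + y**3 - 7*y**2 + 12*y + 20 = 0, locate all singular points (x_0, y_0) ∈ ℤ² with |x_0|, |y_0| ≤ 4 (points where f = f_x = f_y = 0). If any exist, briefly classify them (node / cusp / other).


Singular points: {(2, 2)}; classification: cusp.

Compute partial derivatives:
  f_x = -9*x**2 - 2*x*y + 40*x + y**2 - 40.
  f_y = -x**2 + 2*x*y + 3*y**2 - 14*y + 12.
Scan x_0 ∈ {−4, ..., 4}. For each x_0, f_y(x_0, y) is a polynomial in y; find its integer roots y ∈ {−4, ..., 4}, then test f_x and f at those candidates.
  x = -4: f_y(-4, y) = 3*y**2 - 22*y - 4; no integer root y with |y| ≤ 4.
  x = -3: f_y(-3, y) = 3*y**2 - 20*y + 3; no integer root y with |y| ≤ 4.
  x = -2: f_y(-2, y) = 3*y**2 - 18*y + 8; no integer root y with |y| ≤ 4.
  x = -1: f_y(-1, y) = 3*y**2 - 16*y + 11; no integer root y with |y| ≤ 4.
  x = 0: f_y(0, y) = 3*y**2 - 14*y + 12; no integer root y with |y| ≤ 4.
  x = 1: f_y(1, y) = 3*y**2 - 12*y + 11; no integer root y with |y| ≤ 4.
  x = 2: f_y(2, y) = 3*y**2 - 10*y + 8; vanishes at y ∈ {2}. (2, 2): f_x = 0, f = 0 — SINGULAR.
  x = 3: f_y(3, y) = 3*y**2 - 8*y + 3; no integer root y with |y| ≤ 4.
  x = 4: f_y(4, y) = 3*y**2 - 6*y - 4; no integer root y with |y| ≤ 4.
Only singular point on the grid: (2, 2).
Classify: substitute x = 2 + u, y = 2 + v and expand: f = -3*u**3 - u**2*v + u*v**2 + v**3 + v**2.
No constant or linear terms (consistent with a singular point). Quadratic part: v**2. Cubic part: -3*u**3 - u**2*v + u*v**2 + v**3.
The quadratic part v**2 is a perfect square, so there is a single (double) tangent line v = 0, i.e. y = 2. Restricting the cubic part to that line (v = 0) leaves -3*u**3 ≠ 0, so f is not divisible by v and the branch is v² ≈ 3*u**3 to lowest order — this is a cusp.
Classification: cusp.


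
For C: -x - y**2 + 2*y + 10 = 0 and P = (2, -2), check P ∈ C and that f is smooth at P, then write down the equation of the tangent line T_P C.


Tangent line at P: -x + 6*y + 14 = 0.

Step 1: f(2, -2) = 0, so P lies on C.
Step 2: partial derivatives
  f_x(x, y) = -1, f_y(x, y) = 2 - 2*y.
  f_x(P) = -1, f_y(P) = 6 (gradient nonzero, so P is smooth).
Step 3: tangent line at P: -1·(x − 2) + 6·(y − -2) = 0.
Expanding: -x + 6*y + 14 = 0.


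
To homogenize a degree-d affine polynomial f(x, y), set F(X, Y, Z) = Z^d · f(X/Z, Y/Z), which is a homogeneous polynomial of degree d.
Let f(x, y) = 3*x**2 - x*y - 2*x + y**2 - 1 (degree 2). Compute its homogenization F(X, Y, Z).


F(X, Y, Z) = 3*X**2 - X*Y - 2*X*Z + Y**2 - Z**2

deg(f) = 2.
Substitute x = X/Z, y = Y/Z into f, then multiply by Z^2.
  monomial 3·x^2·y^0 ↦ 3·X^2·Y^0·Z^0.
  monomial -1·x^1·y^1 ↦ -1·X^1·Y^1·Z^0.
  monomial -2·x^1·y^0 ↦ -2·X^1·Y^0·Z^1.
  monomial 1·x^0·y^2 ↦ 1·X^0·Y^2·Z^0.
  monomial -1·x^0·y^0 ↦ -1·X^0·Y^0·Z^2.
Collecting: F(X, Y, Z) = 3*X**2 - X*Y - 2*X*Z + Y**2 - Z**2.


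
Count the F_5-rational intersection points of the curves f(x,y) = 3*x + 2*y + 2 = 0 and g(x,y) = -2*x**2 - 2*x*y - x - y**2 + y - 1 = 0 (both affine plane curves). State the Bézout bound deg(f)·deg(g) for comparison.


Common zeros: {(2, 1)}; count = 1; Bézout bound = 2.

deg(f) = 1, deg(g) = 2, so Bézout bound = 2.
Scan x ∈ F_5. For each x, list the y ∈ F_5 with f(x, y) ≡ 0 and those with g(x, y) ≡ 0 (mod 5); the common zeros in that column are the intersection.
  x = 0: f ≡ 0 at y ∈ {4}; g ≡ 0 at y ∈ ∅; common: ∅.
  x = 1: f ≡ 0 at y ∈ {0}; g ≡ 0 at y ∈ {2}; common: ∅.
  x = 2: f ≡ 0 at y ∈ {1}; g ≡ 0 at y ∈ {1}; common: {1}.
  x = 3: f ≡ 0 at y ∈ {2}; g ≡ 0 at y ∈ ∅; common: ∅.
  x = 4: f ≡ 0 at y ∈ {3}; g ≡ 0 at y ∈ {1, 2}; common: ∅.
Collecting: common zeros = {(2, 1)}, so the count is 1.
Comparison with the Bézout bound: 1 ≤ 2 = deg(f)·deg(g), as expected for curves with no common component (the affine F_5-count falls short of the bound because intersections may lie at infinity, over extension fields, or carry multiplicity).


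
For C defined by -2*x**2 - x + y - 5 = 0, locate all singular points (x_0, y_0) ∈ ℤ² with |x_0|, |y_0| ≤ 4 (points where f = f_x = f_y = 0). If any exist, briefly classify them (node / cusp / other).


No singular points in the scanned grid; C is smooth there.

Compute partial derivatives:
  f_x = -4*x - 1.
  f_y = 1.
f_y = 1 is a nonzero constant, so f_y never vanishes: no point (x, y) can satisfy f = f_x = f_y = 0. In particular no (x, y) ∈ {−4, ..., 4}² is singular; the curve is smooth.


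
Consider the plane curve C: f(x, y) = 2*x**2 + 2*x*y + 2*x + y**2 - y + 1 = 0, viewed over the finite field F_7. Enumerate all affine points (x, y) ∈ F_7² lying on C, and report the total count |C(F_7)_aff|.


Affine F_7-points: {(0, 3), (0, 5), (1, 1), (1, 5), (3, 3), (3, 6), (4, 1), (4, 6)}; count = 8.

For each of the 49 pairs (x, y) ∈ F_7², evaluate f(x, y) mod 7. Record the zeros.
  x = 0: [0↦1, 1↦1, 2↦3, 3↦0, 4↦6, 5↦0, 6↦3]  zeros at y ∈ {3, 5}
  x = 1: [0↦5, 1↦0, 2↦4, 3↦3, 4↦4, 5↦0, 6↦5]  zeros at y ∈ {1, 5}
  x = 2: [0↦6, 1↦3, 2↦2, 3↦3, 4↦6, 5↦4, 6↦4]  zeros at y ∈ ∅
  x = 3: [0↦4, 1↦3, 2↦4, 3↦0, 4↦5, 5↦5, 6↦0]  zeros at y ∈ {3, 6}
  x = 4: [0↦6, 1↦0, 2↦3, 3↦1, 4↦1, 5↦3, 6↦0]  zeros at y ∈ {1, 6}
  x = 5: [0↦5, 1↦1, 2↦6, 3↦6, 4↦1, 5↦5, 6↦4]  zeros at y ∈ ∅
  x = 6: [0↦1, 1↦6, 2↦6, 3↦1, 4↦5, 5↦4, 6↦5]  zeros at y ∈ ∅
Collecting zeros: affine points = {(0, 3), (0, 5), (1, 1), (1, 5), (3, 3), (3, 6), (4, 1), (4, 6)}.
Total count |C(F_7)_aff| = 8.


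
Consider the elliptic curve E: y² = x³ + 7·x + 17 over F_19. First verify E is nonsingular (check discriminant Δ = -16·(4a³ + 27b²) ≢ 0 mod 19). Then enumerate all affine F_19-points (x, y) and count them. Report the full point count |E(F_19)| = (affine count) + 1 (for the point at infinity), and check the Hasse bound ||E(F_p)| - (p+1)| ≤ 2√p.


Affine points = {(0, 6), (0, 13), (1, 5), (1, 14), (2, 1), (2, 18), (5, 5), (5, 14), (6, 3), (6, 16), (9, 7), (9, 12), (10, 2), (10, 17), (11, 0), (12, 9), (12, 10), (13, 5), (13, 14), (14, 3), (14, 16), (15, 1), (15, 18), (16, 8), (16, 11), (18, 3), (18, 16)}; affine count = 27; |E(F_19)| = 28.

Discriminant check: Δ ∝ 4a³ + 27b² = 4·7³ + 27·17² = 4·343 + 27·289 ≡ 17 (mod 19). Nonzero ⇒ E is nonsingular.
For each x ∈ F_19, compute rhs = x³ + 7·x + 17 mod 19, then count y ∈ F_19 with y² ≡ rhs.
  x = 0: rhs = 17, matching y values: 6, 13 (2 points).
  x = 1: rhs = 6, matching y values: 5, 14 (2 points).
  x = 2: rhs = 1, matching y values: 1, 18 (2 points).
  x = 3: rhs = 8, matching y values: none (0 points).
  x = 4: rhs = 14, matching y values: none (0 points).
  x = 5: rhs = 6, matching y values: 5, 14 (2 points).
  x = 6: rhs = 9, matching y values: 3, 16 (2 points).
  x = 7: rhs = 10, matching y values: none (0 points).
  x = 8: rhs = 15, matching y values: none (0 points).
  x = 9: rhs = 11, matching y values: 7, 12 (2 points).
  x = 10: rhs = 4, matching y values: 2, 17 (2 points).
  x = 11: rhs = 0, matching y values: 0 (1 points).
  x = 12: rhs = 5, matching y values: 9, 10 (2 points).
  x = 13: rhs = 6, matching y values: 5, 14 (2 points).
  x = 14: rhs = 9, matching y values: 3, 16 (2 points).
  x = 15: rhs = 1, matching y values: 1, 18 (2 points).
  x = 16: rhs = 7, matching y values: 8, 11 (2 points).
  x = 17: rhs = 14, matching y values: none (0 points).
  x = 18: rhs = 9, matching y values: 3, 16 (2 points).
Total affine count: 27.
Full point count |E(F_19)| = 27 + 1 = 28.
Hasse bound: |28 − (19+1)| = |8| = 8 ≤ 2√19 ≈ 8.7178 ✓.


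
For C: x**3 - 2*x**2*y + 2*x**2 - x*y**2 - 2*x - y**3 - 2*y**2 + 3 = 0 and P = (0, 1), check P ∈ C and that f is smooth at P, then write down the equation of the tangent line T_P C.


Tangent line at P: -3*x - 7*y + 7 = 0.

Step 1: f(0, 1) = 0, so P lies on C.
Step 2: partial derivatives
  f_x(x, y) = 3*x**2 - 4*x*y + 4*x - y**2 - 2, f_y(x, y) = -2*x**2 - 2*x*y - 3*y**2 - 4*y.
  f_x(P) = -3, f_y(P) = -7 (gradient nonzero, so P is smooth).
Step 3: tangent line at P: -3·(x − 0) + -7·(y − 1) = 0.
Expanding: -3*x - 7*y + 7 = 0.


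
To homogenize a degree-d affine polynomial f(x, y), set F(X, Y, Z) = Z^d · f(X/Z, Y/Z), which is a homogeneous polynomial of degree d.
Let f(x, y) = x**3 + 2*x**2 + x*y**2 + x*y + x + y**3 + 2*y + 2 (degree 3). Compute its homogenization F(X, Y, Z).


F(X, Y, Z) = X**3 + 2*X**2*Z + X*Y**2 + X*Y*Z + X*Z**2 + Y**3 + 2*Y*Z**2 + 2*Z**3

deg(f) = 3.
Substitute x = X/Z, y = Y/Z into f, then multiply by Z^3.
  monomial 1·x^3·y^0 ↦ 1·X^3·Y^0·Z^0.
  monomial 2·x^2·y^0 ↦ 2·X^2·Y^0·Z^1.
  monomial 1·x^1·y^2 ↦ 1·X^1·Y^2·Z^0.
  monomial 1·x^1·y^1 ↦ 1·X^1·Y^1·Z^1.
  monomial 1·x^1·y^0 ↦ 1·X^1·Y^0·Z^2.
  monomial 1·x^0·y^3 ↦ 1·X^0·Y^3·Z^0.
  monomial 2·x^0·y^1 ↦ 2·X^0·Y^1·Z^2.
  monomial 2·x^0·y^0 ↦ 2·X^0·Y^0·Z^3.
Collecting: F(X, Y, Z) = X**3 + 2*X**2*Z + X*Y**2 + X*Y*Z + X*Z**2 + Y**3 + 2*Y*Z**2 + 2*Z**3.


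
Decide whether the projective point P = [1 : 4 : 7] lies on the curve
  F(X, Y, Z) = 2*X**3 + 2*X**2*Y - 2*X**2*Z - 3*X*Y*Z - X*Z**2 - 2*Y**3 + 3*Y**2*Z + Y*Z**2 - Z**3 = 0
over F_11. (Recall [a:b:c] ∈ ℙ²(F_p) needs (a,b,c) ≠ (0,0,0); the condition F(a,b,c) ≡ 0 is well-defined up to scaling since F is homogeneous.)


F(1,4,7) ≡ 1 (mod 11); P is NOT on the curve.

Evaluate F(1, 4, 7) term-by-term (mod 11).
  2*X**3 ↦ 2·1·1·1 = 2
  2*X**2*Y ↦ 2·1·4·1 = 8
  -2*X**2*Z ↦ -2·1·1·7 = -14
  -3*X*Y*Z ↦ -3·1·4·7 = -84
  -X*Z**2 ↦ -1·1·1·49 = -49
  -2*Y**3 ↦ -2·1·64·1 = -128
  3*Y**2*Z ↦ 3·1·16·7 = 336
  Y*Z**2 ↦ 1·1·4·49 = 196
  -Z**3 ↦ -1·1·1·343 = -343
Sum: F(1, 4, 7) = (2) + (8) + (-14) + (-84) + (-49) + (-128) + (336) + (196) + (-343) = -76.
Reducing mod 11: -76 ≡ 1 (mod 11).
Since F(a, b, c) ≡ 1 ≠ 0 (mod 11), P does NOT lie on the curve.


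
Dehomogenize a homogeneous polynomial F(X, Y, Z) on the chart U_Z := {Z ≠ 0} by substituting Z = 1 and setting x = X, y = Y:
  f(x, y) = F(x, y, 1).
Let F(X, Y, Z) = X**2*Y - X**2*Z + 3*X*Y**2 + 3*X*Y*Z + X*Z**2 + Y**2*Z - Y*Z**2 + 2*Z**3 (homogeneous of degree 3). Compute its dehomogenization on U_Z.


f(x, y) = x**2*y - x**2 + 3*x*y**2 + 3*x*y + x + y**2 - y + 2

On U_Z we set Z = 1. Each monomial c·X^i·Y^j·Z^k in F becomes c·x^i·y^j·1^k = c·x^i·y^j.
Substituting Z = 1: F(X, Y, 1) = x**2*y - x**2 + 3*x*y**2 + 3*x*y + x + y**2 - y + 2.
Note: deg(f) ≤ deg(F) = 3; strict inequality happens when F is divisible by Z (lost terms).


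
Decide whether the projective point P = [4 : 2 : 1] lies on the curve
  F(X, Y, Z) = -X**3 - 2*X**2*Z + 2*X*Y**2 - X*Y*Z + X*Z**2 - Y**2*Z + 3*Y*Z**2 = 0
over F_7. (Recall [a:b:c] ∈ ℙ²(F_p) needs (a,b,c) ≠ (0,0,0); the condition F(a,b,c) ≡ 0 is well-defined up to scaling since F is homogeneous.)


F(4,2,1) ≡ 4 (mod 7); P is NOT on the curve.

Evaluate F(4, 2, 1) term-by-term (mod 7).
  -X**3 ↦ -1·64·1·1 = -64
  -2*X**2*Z ↦ -2·16·1·1 = -32
  2*X*Y**2 ↦ 2·4·4·1 = 32
  -X*Y*Z ↦ -1·4·2·1 = -8
  X*Z**2 ↦ 1·4·1·1 = 4
  -Y**2*Z ↦ -1·1·4·1 = -4
  3*Y*Z**2 ↦ 3·1·2·1 = 6
Sum: F(4, 2, 1) = (-64) + (-32) + (32) + (-8) + (4) + (-4) + (6) = -66.
Reducing mod 7: -66 ≡ 4 (mod 7).
Since F(a, b, c) ≡ 4 ≠ 0 (mod 7), P does NOT lie on the curve.


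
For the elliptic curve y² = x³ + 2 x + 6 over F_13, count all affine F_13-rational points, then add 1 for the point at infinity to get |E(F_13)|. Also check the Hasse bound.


Affine points = {(1, 3), (1, 10), (3, 0), (4, 0), (6, 0), (7, 5), (7, 8), (8, 1), (8, 12), (9, 5), (9, 8), (10, 5), (10, 8), (12, 4), (12, 9)}; affine count = 15; |E(F_13)| = 16.

Discriminant check: Δ ∝ 4a³ + 27b² = 4·2³ + 27·6² = 4·8 + 27·36 ≡ 3 (mod 13). Nonzero ⇒ E is nonsingular.
For each x ∈ F_13, compute rhs = x³ + 2·x + 6 mod 13, then count y ∈ F_13 with y² ≡ rhs.
  x = 0: rhs = 6, matching y values: none (0 points).
  x = 1: rhs = 9, matching y values: 3, 10 (2 points).
  x = 2: rhs = 5, matching y values: none (0 points).
  x = 3: rhs = 0, matching y values: 0 (1 points).
  x = 4: rhs = 0, matching y values: 0 (1 points).
  x = 5: rhs = 11, matching y values: none (0 points).
  x = 6: rhs = 0, matching y values: 0 (1 points).
  x = 7: rhs = 12, matching y values: 5, 8 (2 points).
  x = 8: rhs = 1, matching y values: 1, 12 (2 points).
  x = 9: rhs = 12, matching y values: 5, 8 (2 points).
  x = 10: rhs = 12, matching y values: 5, 8 (2 points).
  x = 11: rhs = 7, matching y values: none (0 points).
  x = 12: rhs = 3, matching y values: 4, 9 (2 points).
Total affine count: 15.
Full point count |E(F_13)| = 15 + 1 = 16.
Hasse bound: |16 − (13+1)| = |2| = 2 ≤ 2√13 ≈ 7.2111 ✓.


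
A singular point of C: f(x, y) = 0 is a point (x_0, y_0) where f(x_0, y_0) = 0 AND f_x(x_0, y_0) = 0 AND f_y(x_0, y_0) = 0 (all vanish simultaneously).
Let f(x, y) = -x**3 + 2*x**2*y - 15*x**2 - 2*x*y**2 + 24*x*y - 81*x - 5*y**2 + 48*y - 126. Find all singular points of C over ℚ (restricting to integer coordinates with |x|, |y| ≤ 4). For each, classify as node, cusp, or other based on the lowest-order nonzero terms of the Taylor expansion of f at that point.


Singular points: {(-3, 3)}; classification: cusp.

Compute partial derivatives:
  f_x = -3*x**2 + 4*x*y - 30*x - 2*y**2 + 24*y - 81.
  f_y = 2*x**2 - 4*x*y + 24*x - 10*y + 48.
Scan x_0 ∈ {−4, ..., 4}. For each x_0, f_y(x_0, y) is a polynomial in y; find its integer roots y ∈ {−4, ..., 4}, then test f_x and f at those candidates.
  x = -4: f_y(-4, y) = 6*y - 16; no integer root y with |y| ≤ 4.
  x = -3: f_y(-3, y) = 2*y - 6; vanishes at y ∈ {3}. (-3, 3): f_x = 0, f = 0 — SINGULAR.
  x = -2: f_y(-2, y) = 8 - 2*y; vanishes at y ∈ {4}. (-2, 4): f_x = -1 ≠ 0.
  x = -1: f_y(-1, y) = 26 - 6*y; no integer root y with |y| ≤ 4.
  x = 0: f_y(0, y) = 48 - 10*y; no integer root y with |y| ≤ 4.
  x = 1: f_y(1, y) = 74 - 14*y; no integer root y with |y| ≤ 4.
  x = 2: f_y(2, y) = 104 - 18*y; no integer root y with |y| ≤ 4.
  x = 3: f_y(3, y) = 138 - 22*y; no integer root y with |y| ≤ 4.
  x = 4: f_y(4, y) = 176 - 26*y; no integer root y with |y| ≤ 4.
Only singular point on the grid: (-3, 3).
Classify: substitute x = -3 + u, y = 3 + v and expand: f = -u**3 + 2*u**2*v - 2*u*v**2 + v**2.
No constant or linear terms (consistent with a singular point). Quadratic part: v**2. Cubic part: -u**3 + 2*u**2*v - 2*u*v**2.
The quadratic part v**2 is a perfect square, so there is a single (double) tangent line v = 0, i.e. y = 3. Restricting the cubic part to that line (v = 0) leaves -u**3 ≠ 0, so f is not divisible by v and the branch is v² ≈ u**3 to lowest order — this is a cusp.
Classification: cusp.


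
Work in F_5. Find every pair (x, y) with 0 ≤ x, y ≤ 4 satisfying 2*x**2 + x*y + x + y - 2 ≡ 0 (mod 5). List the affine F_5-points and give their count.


Affine F_5-points: {(0, 2), (1, 2), (2, 4), (3, 4)}; count = 4.

For each of the 25 pairs (x, y) ∈ F_5², evaluate f(x, y) mod 5. Record the zeros.
  x = 0: [0↦3, 1↦4, 2↦0, 3↦1, 4↦2]  zeros at y ∈ {2}
  x = 1: [0↦1, 1↦3, 2↦0, 3↦2, 4↦4]  zeros at y ∈ {2}
  x = 2: [0↦3, 1↦1, 2↦4, 3↦2, 4↦0]  zeros at y ∈ {4}
  x = 3: [0↦4, 1↦3, 2↦2, 3↦1, 4↦0]  zeros at y ∈ {4}
  x = 4: [0↦4, 1↦4, 2↦4, 3↦4, 4↦4]  zeros at y ∈ ∅
Collecting zeros: affine points = {(0, 2), (1, 2), (2, 4), (3, 4)}.
Total count |C(F_5)_aff| = 4.


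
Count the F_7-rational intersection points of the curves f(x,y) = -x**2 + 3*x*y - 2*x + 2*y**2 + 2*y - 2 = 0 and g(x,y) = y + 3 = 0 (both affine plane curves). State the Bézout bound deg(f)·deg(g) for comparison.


Common zeros: {(5, 4)}; count = 1; Bézout bound = 2.

deg(f) = 2, deg(g) = 1, so Bézout bound = 2.
Scan x ∈ F_7. For each x, list the y ∈ F_7 with f(x, y) ≡ 0 and those with g(x, y) ≡ 0 (mod 7); the common zeros in that column are the intersection.
  x = 0: f ≡ 0 at y ∈ ∅; g ≡ 0 at y ∈ {4}; common: ∅.
  x = 1: f ≡ 0 at y ∈ {3, 5}; g ≡ 0 at y ∈ {4}; common: ∅.
  x = 2: f ≡ 0 at y ∈ {1, 2}; g ≡ 0 at y ∈ {4}; common: ∅.
  x = 3: f ≡ 0 at y ∈ ∅; g ≡ 0 at y ∈ {4}; common: ∅.
  x = 4: f ≡ 0 at y ∈ ∅; g ≡ 0 at y ∈ {4}; common: ∅.
  x = 5: f ≡ 0 at y ∈ {4, 5}; g ≡ 0 at y ∈ {4}; common: {4}.
  x = 6: f ≡ 0 at y ∈ {1, 3}; g ≡ 0 at y ∈ {4}; common: ∅.
Collecting: common zeros = {(5, 4)}, so the count is 1.
Comparison with the Bézout bound: 1 ≤ 2 = deg(f)·deg(g), as expected for curves with no common component (the affine F_7-count falls short of the bound because intersections may lie at infinity, over extension fields, or carry multiplicity).


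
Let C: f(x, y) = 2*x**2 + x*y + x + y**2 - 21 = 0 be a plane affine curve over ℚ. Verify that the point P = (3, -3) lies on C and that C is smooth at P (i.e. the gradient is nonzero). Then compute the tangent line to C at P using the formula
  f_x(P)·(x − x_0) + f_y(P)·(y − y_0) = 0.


Tangent line at P: 10*x - 3*y - 39 = 0.

Step 1: f(3, -3) = 0, so P lies on C.
Step 2: partial derivatives
  f_x(x, y) = 4*x + y + 1, f_y(x, y) = x + 2*y.
  f_x(P) = 10, f_y(P) = -3 (gradient nonzero, so P is smooth).
Step 3: tangent line at P: 10·(x − 3) + -3·(y − -3) = 0.
Expanding: 10*x - 3*y - 39 = 0.


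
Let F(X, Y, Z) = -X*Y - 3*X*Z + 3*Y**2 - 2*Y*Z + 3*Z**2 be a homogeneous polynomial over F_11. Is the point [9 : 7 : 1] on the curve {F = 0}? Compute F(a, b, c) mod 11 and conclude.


F(9,7,1) ≡ 2 (mod 11); P is NOT on the curve.

Evaluate F(9, 7, 1) term-by-term (mod 11).
  -X*Y ↦ -1·9·7·1 = -63
  -3*X*Z ↦ -3·9·1·1 = -27
  3*Y**2 ↦ 3·1·49·1 = 147
  -2*Y*Z ↦ -2·1·7·1 = -14
  3*Z**2 ↦ 3·1·1·1 = 3
Sum: F(9, 7, 1) = (-63) + (-27) + (147) + (-14) + (3) = 46.
Reducing mod 11: 46 ≡ 2 (mod 11).
Since F(a, b, c) ≡ 2 ≠ 0 (mod 11), P does NOT lie on the curve.


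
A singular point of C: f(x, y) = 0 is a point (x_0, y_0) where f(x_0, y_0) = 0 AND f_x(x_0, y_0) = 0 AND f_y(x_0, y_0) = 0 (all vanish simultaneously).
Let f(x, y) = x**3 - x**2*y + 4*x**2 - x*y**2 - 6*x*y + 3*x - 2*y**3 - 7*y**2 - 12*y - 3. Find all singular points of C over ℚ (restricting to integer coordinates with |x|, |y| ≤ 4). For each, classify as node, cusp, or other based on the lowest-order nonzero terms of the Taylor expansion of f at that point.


Singular points: {(-2, -1)}; classification: node.

Compute partial derivatives:
  f_x = 3*x**2 - 2*x*y + 8*x - y**2 - 6*y + 3.
  f_y = -x**2 - 2*x*y - 6*x - 6*y**2 - 14*y - 12.
Scan x_0 ∈ {−4, ..., 4}. For each x_0, f_y(x_0, y) is a polynomial in y; find its integer roots y ∈ {−4, ..., 4}, then test f_x and f at those candidates.
  x = -4: f_y(-4, y) = -6*y**2 - 6*y - 4; no integer root y with |y| ≤ 4.
  x = -3: f_y(-3, y) = -6*y**2 - 8*y - 3; no integer root y with |y| ≤ 4.
  x = -2: f_y(-2, y) = -6*y**2 - 10*y - 4; vanishes at y ∈ {-1}. (-2, -1): f_x = 0, f = 0 — SINGULAR.
  x = -1: f_y(-1, y) = -6*y**2 - 12*y - 7; no integer root y with |y| ≤ 4.
  x = 0: f_y(0, y) = -6*y**2 - 14*y - 12; no integer root y with |y| ≤ 4.
  x = 1: f_y(1, y) = -6*y**2 - 16*y - 19; no integer root y with |y| ≤ 4.
  x = 2: f_y(2, y) = -6*y**2 - 18*y - 28; no integer root y with |y| ≤ 4.
  x = 3: f_y(3, y) = -6*y**2 - 20*y - 39; no integer root y with |y| ≤ 4.
  x = 4: f_y(4, y) = -6*y**2 - 22*y - 52; no integer root y with |y| ≤ 4.
Only singular point on the grid: (-2, -1).
Classify: substitute x = -2 + u, y = -1 + v and expand: f = u**3 - u**2*v - u**2 - u*v**2 - 2*v**3 + v**2.
No constant or linear terms (consistent with a singular point). Quadratic part: -u**2 + v**2. Cubic part: u**3 - u**2*v - u*v**2 - 2*v**3.
The quadratic part v**2 - u**2 = (v − u)(v + u) splits into two distinct linear factors, so there are two distinct tangent lines y − -1 = ±(x − -2) — this is a node (ordinary double point).
Classification: node.


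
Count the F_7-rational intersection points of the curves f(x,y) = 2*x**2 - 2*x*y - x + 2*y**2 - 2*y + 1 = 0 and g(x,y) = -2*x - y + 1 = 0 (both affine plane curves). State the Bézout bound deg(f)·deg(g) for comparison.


Common zeros: ∅; count = 0; Bézout bound = 2.

deg(f) = 2, deg(g) = 1, so Bézout bound = 2.
Scan x ∈ F_7. For each x, list the y ∈ F_7 with f(x, y) ≡ 0 and those with g(x, y) ≡ 0 (mod 7); the common zeros in that column are the intersection.
  x = 0: f ≡ 0 at y ∈ ∅; g ≡ 0 at y ∈ {1}; common: ∅.
  x = 1: f ≡ 0 at y ∈ {1}; g ≡ 0 at y ∈ {6}; common: ∅.
  x = 2: f ≡ 0 at y ∈ {0, 3}; g ≡ 0 at y ∈ {4}; common: ∅.
  x = 3: f ≡ 0 at y ∈ ∅; g ≡ 0 at y ∈ {2}; common: ∅.
  x = 4: f ≡ 0 at y ∈ {1, 4}; g ≡ 0 at y ∈ {0}; common: ∅.
  x = 5: f ≡ 0 at y ∈ {3}; g ≡ 0 at y ∈ {5}; common: ∅.
  x = 6: f ≡ 0 at y ∈ ∅; g ≡ 0 at y ∈ {3}; common: ∅.
Collecting: common zeros = ∅, so the count is 0.
Comparison with the Bézout bound: 0 ≤ 2 = deg(f)·deg(g), as expected for curves with no common component (the affine F_7-count falls short of the bound because intersections may lie at infinity, over extension fields, or carry multiplicity).


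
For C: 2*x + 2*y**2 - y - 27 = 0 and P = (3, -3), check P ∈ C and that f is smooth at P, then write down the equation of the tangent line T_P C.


Tangent line at P: 2*x - 13*y - 45 = 0.

Step 1: f(3, -3) = 0, so P lies on C.
Step 2: partial derivatives
  f_x(x, y) = 2, f_y(x, y) = 4*y - 1.
  f_x(P) = 2, f_y(P) = -13 (gradient nonzero, so P is smooth).
Step 3: tangent line at P: 2·(x − 3) + -13·(y − -3) = 0.
Expanding: 2*x - 13*y - 45 = 0.
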